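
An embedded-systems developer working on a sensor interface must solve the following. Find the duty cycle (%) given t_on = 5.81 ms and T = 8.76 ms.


Duty cycle as a percentage:
DC = (t_on / T) * 100
   = (5.81 / 8.76) * 100
   = 0.663242 * 100
   = 66.32 %

66.32 %


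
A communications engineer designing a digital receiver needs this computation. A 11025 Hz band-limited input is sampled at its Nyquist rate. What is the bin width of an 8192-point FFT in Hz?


Step 1 — Nyquist sampling rate:
fs = 2 * fmax = 2 * 11025 = 22050 Hz

Step 2 — DFT bin spacing:
df = fs / N = 22050 / 8192 = 2.6917 Hz

2.6917 Hz


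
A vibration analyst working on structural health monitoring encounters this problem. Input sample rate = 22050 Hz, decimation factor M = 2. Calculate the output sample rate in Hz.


Decimation reduces the sample rate:
fs_out = fs_in / M
       = 22050 / 2
       = 11025.0 Hz

11025.0 Hz


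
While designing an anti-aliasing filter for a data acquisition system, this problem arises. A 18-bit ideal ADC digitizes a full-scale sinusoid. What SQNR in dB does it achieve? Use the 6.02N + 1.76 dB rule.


Theoretical SNR for a full-scale sinusoid:
SNR = 6.02 * N + 1.76
    = 6.02 * 18 + 1.76
    = 108.36 + 1.76
    = 110.12 dB

110.12 dB


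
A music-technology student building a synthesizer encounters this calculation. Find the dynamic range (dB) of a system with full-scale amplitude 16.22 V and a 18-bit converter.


Dynamic range from full-scale to LSB:
V_min = V_max / 2^bits = 16.22 / 2^18
DR = 20 * log10(V_max / V_min)
   = 20 * log10(2^18)
   = 20 * 18 * log10(2)
   = 108.37 dB

108.37 dB


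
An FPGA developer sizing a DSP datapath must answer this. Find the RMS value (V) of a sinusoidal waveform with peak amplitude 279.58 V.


RMS voltage for a sinusoidal waveform:
V_rms = V_peak / sqrt(2)
      = 279.58 / 1.414214
      = 197.693 V

197.693 V


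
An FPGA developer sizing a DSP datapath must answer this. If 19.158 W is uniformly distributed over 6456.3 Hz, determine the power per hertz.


Power spectral density:
PSD = P / BW
    = 19.158 / 6456.3
    = 0.00296733 W/Hz

0.00296733 W/Hz


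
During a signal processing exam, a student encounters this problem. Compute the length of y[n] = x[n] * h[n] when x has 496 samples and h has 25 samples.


Linear convolution output length:
L = N + M - 1
  = 496 + 25 - 1
  = 520 samples

520


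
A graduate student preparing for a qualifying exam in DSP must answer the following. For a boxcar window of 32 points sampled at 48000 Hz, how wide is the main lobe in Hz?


Main lobe width for a rectangular window:
Width = 2 * fs / N
      = 2 * 48000 / 32
      = 96000 / 32
      = 3000.0 Hz

3000.0 Hz


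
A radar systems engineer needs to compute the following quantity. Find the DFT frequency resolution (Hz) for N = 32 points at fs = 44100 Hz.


DFT frequency resolution:
df = fs / N
   = 44100 / 32
   = 1378.125 Hz

1378.125 Hz


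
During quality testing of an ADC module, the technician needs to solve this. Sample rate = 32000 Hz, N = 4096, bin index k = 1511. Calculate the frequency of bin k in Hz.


Frequency of DFT bin k:
f_k = k * fs / N
    = 1511 * 32000 / 4096
    = 48352000 / 4096
    = 11804.688 Hz

11804.688 Hz


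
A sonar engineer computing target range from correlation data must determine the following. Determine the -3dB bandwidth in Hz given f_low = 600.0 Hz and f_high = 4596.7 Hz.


Bandwidth is the difference of -3dB frequencies:
BW = f_high - f_low
   = 4596.7 - 600.0
   = 3996.7 Hz

3996.7 Hz


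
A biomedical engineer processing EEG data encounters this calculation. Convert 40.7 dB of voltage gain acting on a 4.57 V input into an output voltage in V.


Output voltage from dB gain:
V_out = V_in * 10^(gain_dB / 20)
      = 4.57 * 10^(40.7 / 20)
      = 4.57 * 108.392691
      = 495.3546 V

495.3546 V


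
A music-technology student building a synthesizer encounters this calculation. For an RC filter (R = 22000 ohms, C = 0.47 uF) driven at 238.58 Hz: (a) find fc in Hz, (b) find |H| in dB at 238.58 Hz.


Step 1 — cutoff frequency:
fc = 1 / (2*pi*R*C)
C = 0.47 uF = 4.7e-07 F
fc = 1 / (2*pi*22000*4.7e-07)
   = 15.3922 Hz

Step 2 — magnitude at f = 238.58 Hz:
|H(f)| = 1 / sqrt(1 + (f/fc)^2)
f/fc = 238.58 / 15.3922 = 15.500058
|H| = 1 / sqrt(1 + 240.251798) = 0.064382
|H|_dB = 20*log10(0.064382) = -23.82 dB

fc = 15.3922 Hz; |H(238.58 Hz)| = -23.82 dB


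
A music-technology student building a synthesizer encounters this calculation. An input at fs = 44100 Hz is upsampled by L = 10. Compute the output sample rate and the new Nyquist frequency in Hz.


Step 1 — output sample rate after interpolation by L:
fs_out = L * fs_in = 10 * 44100 = 441000 Hz

Step 2 — Nyquist frequency of the output stream:
f_Nyq = fs_out / 2 = 441000 / 2 = 220500.0 Hz

fs_out = 441000 Hz; f_Nyquist = 220500.0 Hz


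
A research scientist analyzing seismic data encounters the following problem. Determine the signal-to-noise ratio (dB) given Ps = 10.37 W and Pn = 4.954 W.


SNR in decibels:
SNR = 10 * log10(Ps / Pn)
    = 10 * log10(10.37 / 4.954)
    = 10 * log10(2.0933)
    = 10 * 0.3208
    = 3.21 dB

3.21 dB


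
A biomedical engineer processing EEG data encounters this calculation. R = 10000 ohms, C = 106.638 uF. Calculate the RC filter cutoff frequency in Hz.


Cutoff frequency of a first-order RC filter:
fc = 1 / (2 * pi * R * C)
C = 106.638 uF = 0.000106638 F
fc = 1 / (2 * pi * 10000 * 0.000106638)
   = 1 / 6.7002631478702
   = 0.149248 Hz

0.149248 Hz


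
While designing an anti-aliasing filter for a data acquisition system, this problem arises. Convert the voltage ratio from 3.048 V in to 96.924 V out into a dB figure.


Voltage gain in dB:
G = 20 * log10(Vout / Vin)
  = 20 * log10(96.924 / 3.048)
  = 20 * log10(31.799213)
  = 20 * 1.502416
  = 30.05 dB

30.05 dB


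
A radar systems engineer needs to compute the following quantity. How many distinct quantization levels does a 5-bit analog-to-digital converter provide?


Number of quantization levels = 2^N
= 2^5
= 32

32


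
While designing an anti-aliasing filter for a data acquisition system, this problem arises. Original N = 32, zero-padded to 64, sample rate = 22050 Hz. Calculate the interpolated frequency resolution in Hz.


Frequency resolution after zero-padding:
N_padded = 32 * 2 = 64
df = fs / N_padded
   = 22050 / 64
   = 344.5312 Hz

344.5312 Hz


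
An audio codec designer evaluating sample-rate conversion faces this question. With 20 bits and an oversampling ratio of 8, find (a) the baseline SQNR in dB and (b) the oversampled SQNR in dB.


Step 1 — baseline SQNR at Nyquist:
SQNR_base = 6.02*N + 1.76
          = 6.02*20 + 1.76
          = 122.16 dB

Step 2 — oversampling processing gain:
G = 10*log10(OSR) = 10*log10(8) = 9.03 dB

Step 3 — total:
SQNR_total = 122.16 + 9.03 = 131.19 dB

Base SQNR = 122.16 dB; oversampled SQNR = 131.19 dB


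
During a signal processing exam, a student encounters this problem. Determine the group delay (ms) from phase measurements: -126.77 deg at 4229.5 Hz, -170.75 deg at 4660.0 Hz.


Group delay from phase difference:
tau = -d(phi)/d(omega)
d(phi) = -43.98 deg = -0.767596 rad
d(omega) = 2*pi*(4660.0 - 4229.5) = 2704.9113 rad/s
tau = -(-0.767596) / 2704.9113
    = 0.2838 ms

0.2838 ms


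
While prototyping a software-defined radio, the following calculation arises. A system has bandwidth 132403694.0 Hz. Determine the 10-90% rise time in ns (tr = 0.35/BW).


Rise time from bandwidth relationship:
tr = 0.35 / BW
   = 0.35 / 132403694.0
   = 2.643430779e-09 s
   = 2.6434 ns

2.6434 ns


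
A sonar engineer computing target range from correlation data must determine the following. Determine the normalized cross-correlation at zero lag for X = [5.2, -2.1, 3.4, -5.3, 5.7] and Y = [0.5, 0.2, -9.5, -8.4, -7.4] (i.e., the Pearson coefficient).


Pearson correlation coefficient (population):
r = cov(X,Y) / (std(X) * std(Y))
Mean X = 1.38, Mean Y = -4.92
Cov(X,Y) = 1.2336
Std(X) = 4.337465, Std(Y) = 4.354951
r = 0.0653

0.0653


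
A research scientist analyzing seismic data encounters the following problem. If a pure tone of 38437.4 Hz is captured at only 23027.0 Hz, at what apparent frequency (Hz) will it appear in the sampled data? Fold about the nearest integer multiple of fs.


Compute the nearest integer multiple of fs to the signal:
n = round(38437.4 / 23027.0) = 2
f_alias = |38437.4 - 2 * 23027.0|
        = |38437.4 - 46054.0|
        = 7616.6 Hz

7616.6


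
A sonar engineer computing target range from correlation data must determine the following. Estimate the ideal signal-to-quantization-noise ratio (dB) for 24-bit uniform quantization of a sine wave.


Theoretical SNR for a full-scale sinusoid:
SNR = 6.02 * N + 1.76
    = 6.02 * 24 + 1.76
    = 144.48 + 1.76
    = 146.24 dB

146.24 dB


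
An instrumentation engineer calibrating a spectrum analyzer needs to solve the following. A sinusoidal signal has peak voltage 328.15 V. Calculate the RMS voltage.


RMS voltage for a sinusoidal waveform:
V_rms = V_peak / sqrt(2)
      = 328.15 / 1.414214
      = 232.037 V

232.037 V


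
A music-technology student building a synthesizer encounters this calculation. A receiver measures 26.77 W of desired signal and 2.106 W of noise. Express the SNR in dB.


SNR in decibels:
SNR = 10 * log10(Ps / Pn)
    = 10 * log10(26.77 / 2.106)
    = 10 * log10(12.7113)
    = 10 * 1.1042
    = 11.04 dB

11.04 dB


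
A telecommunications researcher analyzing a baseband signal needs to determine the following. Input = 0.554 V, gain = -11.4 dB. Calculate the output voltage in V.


Output voltage from dB gain:
V_out = V_in * 10^(gain_dB / 20)
      = 0.554 * 10^(-11.4 / 20)
      = 0.554 * 0.269153
      = 0.1491 V

0.1491 V


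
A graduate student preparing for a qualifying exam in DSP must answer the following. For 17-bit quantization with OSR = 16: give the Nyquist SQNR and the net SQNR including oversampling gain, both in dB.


Step 1 — baseline SQNR at Nyquist:
SQNR_base = 6.02*N + 1.76
          = 6.02*17 + 1.76
          = 104.1 dB

Step 2 — oversampling processing gain:
G = 10*log10(OSR) = 10*log10(16) = 12.04 dB

Step 3 — total:
SQNR_total = 104.1 + 12.04 = 116.14 dB

Base SQNR = 104.1 dB; oversampled SQNR = 116.14 dB


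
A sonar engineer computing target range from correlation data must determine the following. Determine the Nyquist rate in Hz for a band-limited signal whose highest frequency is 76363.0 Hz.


The Nyquist rate is twice the maximum frequency component.
fs_min = 2 * fmax
      = 2 * 76363.0
      = 152726.0 Hz

152726.0


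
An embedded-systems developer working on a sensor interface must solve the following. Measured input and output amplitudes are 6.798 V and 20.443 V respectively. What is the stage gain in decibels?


Voltage gain in dB:
G = 20 * log10(Vout / Vin)
  = 20 * log10(20.443 / 6.798)
  = 20 * log10(3.007208)
  = 20 * 0.478163
  = 9.56 dB

9.56 dB


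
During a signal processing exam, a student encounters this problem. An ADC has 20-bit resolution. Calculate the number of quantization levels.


Number of quantization levels = 2^N
= 2^20
= 1048576

1048576


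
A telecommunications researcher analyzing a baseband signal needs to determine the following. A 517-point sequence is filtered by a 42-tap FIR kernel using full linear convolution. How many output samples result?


Linear convolution output length:
L = N + M - 1
  = 517 + 42 - 1
  = 558 samples

558


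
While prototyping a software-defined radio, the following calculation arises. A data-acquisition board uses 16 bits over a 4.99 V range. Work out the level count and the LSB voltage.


Step 1 — number of quantization levels:
L = 2^N = 2^16 = 65536

Step 2 — LSB step size:
delta = Vfs / L
      = 4.99 / 65536
      = 7.614e-05 V

Levels = 65536; step size = 7.614e-05 V


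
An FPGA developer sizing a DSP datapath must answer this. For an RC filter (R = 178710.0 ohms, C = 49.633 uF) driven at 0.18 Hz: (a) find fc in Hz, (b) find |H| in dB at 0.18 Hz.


Step 1 — cutoff frequency:
fc = 1 / (2*pi*R*C)
C = 49.633 uF = 4.9633e-05 F
fc = 1 / (2*pi*178710.0*4.9633e-05)
   = 0.0179432 Hz

Step 2 — magnitude at f = 0.18 Hz:
|H(f)| = 1 / sqrt(1 + (f/fc)^2)
f/fc = 0.18 / 0.0179432 = 10.031655
|H| = 1 / sqrt(1 + 100.634102) = 0.0991928
|H|_dB = 20*log10(0.0991928) = -20.07 dB

fc = 0.0179432 Hz; |H(0.18 Hz)| = -20.07 dB


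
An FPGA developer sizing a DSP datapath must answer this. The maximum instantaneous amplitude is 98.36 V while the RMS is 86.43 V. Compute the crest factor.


Crest factor is the ratio of peak to RMS:
CF = V_peak / V_rms
   = 98.36 / 86.43
   = 1.138

1.138


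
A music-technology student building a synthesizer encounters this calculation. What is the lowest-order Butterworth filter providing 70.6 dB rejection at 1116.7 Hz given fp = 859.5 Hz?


Butterworth filter order formula:
n = log10(10^(A/10) - 1) / (2 * log10(f_stop/f_pass))
10^(70.6/10) - 1 = 11481535.215
f_stop/f_pass = 1116.7 / 859.5 = 1.2992
n = 31.0492 -> ceil = 32

32


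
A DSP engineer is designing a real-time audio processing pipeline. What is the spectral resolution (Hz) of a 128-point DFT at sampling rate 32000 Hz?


DFT frequency resolution:
df = fs / N
   = 32000 / 128
   = 250.0 Hz

250.0 Hz


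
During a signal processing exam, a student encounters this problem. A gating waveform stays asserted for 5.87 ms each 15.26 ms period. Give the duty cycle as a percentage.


Duty cycle as a percentage:
DC = (t_on / T) * 100
   = (5.87 / 15.26) * 100
   = 0.384666 * 100
   = 38.47 %

38.47 %


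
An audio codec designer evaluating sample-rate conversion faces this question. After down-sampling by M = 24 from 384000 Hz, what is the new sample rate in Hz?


Decimation reduces the sample rate:
fs_out = fs_in / M
       = 384000 / 24
       = 16000.0 Hz

16000.0 Hz


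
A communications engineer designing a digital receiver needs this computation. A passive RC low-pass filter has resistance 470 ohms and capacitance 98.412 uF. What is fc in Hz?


Cutoff frequency of a first-order RC filter:
fc = 1 / (2 * pi * R * C)
C = 98.412 uF = 9.8412e-05 F
fc = 1 / (2 * pi * 470 * 9.8412e-05)
   = 1 / 0.29062019125157
   = 3.440917 Hz

3.440917 Hz


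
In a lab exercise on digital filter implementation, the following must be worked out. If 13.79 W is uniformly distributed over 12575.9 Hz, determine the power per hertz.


Power spectral density:
PSD = P / BW
    = 13.79 / 12575.9
    = 0.00109654 W/Hz

0.00109654 W/Hz


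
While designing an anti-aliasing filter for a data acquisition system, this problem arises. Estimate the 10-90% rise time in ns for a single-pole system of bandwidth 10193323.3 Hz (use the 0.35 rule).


Rise time from bandwidth relationship:
tr = 0.35 / BW
   = 0.35 / 10193323.3
   = 3.433620123e-08 s
   = 34.3362 ns

34.3362 ns


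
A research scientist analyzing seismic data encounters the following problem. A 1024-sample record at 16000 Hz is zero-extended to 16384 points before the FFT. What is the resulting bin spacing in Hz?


Frequency resolution after zero-padding:
N_padded = 1024 * 16 = 16384
df = fs / N_padded
   = 16000 / 16384
   = 0.9766 Hz

0.9766 Hz


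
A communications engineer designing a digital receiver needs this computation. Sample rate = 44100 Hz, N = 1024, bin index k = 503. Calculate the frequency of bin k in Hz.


Frequency of DFT bin k:
f_k = k * fs / N
    = 503 * 44100 / 1024
    = 22182300 / 1024
    = 21662.402 Hz

21662.402 Hz


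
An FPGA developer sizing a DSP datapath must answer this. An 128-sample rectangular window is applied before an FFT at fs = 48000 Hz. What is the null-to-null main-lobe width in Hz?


Main lobe width for a rectangular window:
Width = 2 * fs / N
      = 2 * 48000 / 128
      = 96000 / 128
      = 750.0 Hz

750.0 Hz


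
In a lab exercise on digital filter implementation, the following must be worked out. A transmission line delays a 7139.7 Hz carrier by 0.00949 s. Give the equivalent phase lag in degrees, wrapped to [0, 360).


Phase shift from frequency and time delay:
phi = 360 * f * t_delay
    = 360 * 7139.7 * 0.00949
    = 24392.07 degrees
    mod 360 = 272.07 degrees

272.07 degrees


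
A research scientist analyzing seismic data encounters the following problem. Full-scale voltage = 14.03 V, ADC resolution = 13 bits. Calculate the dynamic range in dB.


Dynamic range from full-scale to LSB:
V_min = V_max / 2^bits = 14.03 / 2^13
DR = 20 * log10(V_max / V_min)
   = 20 * log10(2^13)
   = 20 * 13 * log10(2)
   = 78.27 dB

78.27 dB


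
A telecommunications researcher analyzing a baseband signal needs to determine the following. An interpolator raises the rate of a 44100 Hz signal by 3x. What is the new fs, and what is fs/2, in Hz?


Step 1 — output sample rate after interpolation by L:
fs_out = L * fs_in = 3 * 44100 = 132300 Hz

Step 2 — Nyquist frequency of the output stream:
f_Nyq = fs_out / 2 = 132300 / 2 = 66150.0 Hz

fs_out = 132300 Hz; f_Nyquist = 66150.0 Hz


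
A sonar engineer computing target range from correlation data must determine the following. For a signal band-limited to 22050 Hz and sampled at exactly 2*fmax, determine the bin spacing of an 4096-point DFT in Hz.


Step 1 — Nyquist sampling rate:
fs = 2 * fmax = 2 * 22050 = 44100 Hz

Step 2 — DFT bin spacing:
df = fs / N = 44100 / 4096 = 10.7666 Hz

10.7666 Hz


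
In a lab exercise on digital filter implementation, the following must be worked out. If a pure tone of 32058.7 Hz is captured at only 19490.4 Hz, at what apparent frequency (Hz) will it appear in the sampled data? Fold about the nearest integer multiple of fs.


Compute the nearest integer multiple of fs to the signal:
n = round(32058.7 / 19490.4) = 2
f_alias = |32058.7 - 2 * 19490.4|
        = |32058.7 - 38980.8|
        = 6922.1 Hz

6922.1


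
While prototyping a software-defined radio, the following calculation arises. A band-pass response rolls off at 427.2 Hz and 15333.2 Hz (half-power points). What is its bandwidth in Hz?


Bandwidth is the difference of -3dB frequencies:
BW = f_high - f_low
   = 15333.2 - 427.2
   = 14906.0 Hz

14906.0 Hz


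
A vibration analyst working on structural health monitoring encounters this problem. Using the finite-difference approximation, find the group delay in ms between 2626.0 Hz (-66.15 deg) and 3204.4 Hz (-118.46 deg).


Group delay from phase difference:
tau = -d(phi)/d(omega)
d(phi) = -52.31 deg = -0.912982 rad
d(omega) = 2*pi*(3204.4 - 2626.0) = 3634.1944 rad/s
tau = -(-0.912982) / 3634.1944
    = 0.2512 ms

0.2512 ms


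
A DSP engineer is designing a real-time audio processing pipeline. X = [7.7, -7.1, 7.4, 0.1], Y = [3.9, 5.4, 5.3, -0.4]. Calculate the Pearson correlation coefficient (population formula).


Pearson correlation coefficient (population):
r = cov(X,Y) / (std(X) * std(Y))
Mean X = 2.025, Mean Y = 3.55
Cov(X,Y) = 0.52875
Std(X) = 6.084149, Std(Y) = 2.356374
r = 0.0369

0.0369


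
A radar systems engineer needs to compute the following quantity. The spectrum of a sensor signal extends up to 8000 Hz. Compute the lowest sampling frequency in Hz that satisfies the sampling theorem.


The Nyquist rate is twice the maximum frequency component.
fs_min = 2 * fmax
      = 2 * 8000
      = 16000 Hz

16000


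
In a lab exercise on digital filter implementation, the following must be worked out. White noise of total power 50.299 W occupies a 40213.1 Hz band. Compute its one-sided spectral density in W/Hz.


Power spectral density:
PSD = P / BW
    = 50.299 / 40213.1
    = 0.00125081 W/Hz

0.00125081 W/Hz


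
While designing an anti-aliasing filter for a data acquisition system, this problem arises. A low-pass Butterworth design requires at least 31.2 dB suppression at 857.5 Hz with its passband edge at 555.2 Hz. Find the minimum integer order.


Butterworth filter order formula:
n = log10(10^(A/10) - 1) / (2 * log10(f_stop/f_pass))
10^(31.2/10) - 1 = 1317.2567
f_stop/f_pass = 857.5 / 555.2 = 1.5445
n = 8.2625 -> ceil = 9

9


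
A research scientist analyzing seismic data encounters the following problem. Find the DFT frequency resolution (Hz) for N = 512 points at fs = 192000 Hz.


DFT frequency resolution:
df = fs / N
   = 192000 / 512
   = 375.0 Hz

375.0 Hz


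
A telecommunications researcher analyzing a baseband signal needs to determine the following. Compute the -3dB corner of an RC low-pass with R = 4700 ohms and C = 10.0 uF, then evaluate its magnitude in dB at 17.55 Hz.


Step 1 — cutoff frequency:
fc = 1 / (2*pi*R*C)
C = 10.0 uF = 1e-05 F
fc = 1 / (2*pi*4700*1e-05)
   = 3.38628 Hz

Step 2 — magnitude at f = 17.55 Hz:
|H(f)| = 1 / sqrt(1 + (f/fc)^2)
f/fc = 17.55 / 3.38628 = 5.182678
|H| = 1 / sqrt(1 + 26.860151) = 0.189456
|H|_dB = 20*log10(0.189456) = -14.45 dB

fc = 3.38628 Hz; |H(17.55 Hz)| = -14.45 dB


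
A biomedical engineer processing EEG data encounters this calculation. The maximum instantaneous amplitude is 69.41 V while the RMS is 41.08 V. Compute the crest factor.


Crest factor is the ratio of peak to RMS:
CF = V_peak / V_rms
   = 69.41 / 41.08
   = 1.6896

1.6896


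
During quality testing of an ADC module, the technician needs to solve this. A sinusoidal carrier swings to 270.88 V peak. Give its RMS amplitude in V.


RMS voltage for a sinusoidal waveform:
V_rms = V_peak / sqrt(2)
      = 270.88 / 1.414214
      = 191.541 V

191.541 V


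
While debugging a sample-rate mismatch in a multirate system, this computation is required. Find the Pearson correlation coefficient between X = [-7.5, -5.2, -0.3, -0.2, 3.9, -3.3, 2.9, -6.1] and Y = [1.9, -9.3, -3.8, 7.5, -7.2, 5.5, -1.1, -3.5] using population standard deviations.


Pearson correlation coefficient (population):
r = cov(X,Y) / (std(X) * std(Y))
Mean X = -1.975, Mean Y = -1.25
Cov(X,Y) = -1.75875
Std(X) = 3.935972, Std(Y) = 5.520869
r = -0.0809

-0.0809


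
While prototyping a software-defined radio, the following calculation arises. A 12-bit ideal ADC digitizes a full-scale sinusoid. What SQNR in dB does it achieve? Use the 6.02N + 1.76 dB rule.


Theoretical SNR for a full-scale sinusoid:
SNR = 6.02 * N + 1.76
    = 6.02 * 12 + 1.76
    = 72.24 + 1.76
    = 74.0 dB

74.0 dB


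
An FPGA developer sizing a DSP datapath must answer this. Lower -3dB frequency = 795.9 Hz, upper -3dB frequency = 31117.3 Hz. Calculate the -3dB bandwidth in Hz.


Bandwidth is the difference of -3dB frequencies:
BW = f_high - f_low
   = 31117.3 - 795.9
   = 30321.4 Hz

30321.4 Hz


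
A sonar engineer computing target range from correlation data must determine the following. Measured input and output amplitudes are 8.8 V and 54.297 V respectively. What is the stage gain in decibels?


Voltage gain in dB:
G = 20 * log10(Vout / Vin)
  = 20 * log10(54.297 / 8.8)
  = 20 * log10(6.170114)
  = 20 * 0.790293
  = 15.81 dB

15.81 dB


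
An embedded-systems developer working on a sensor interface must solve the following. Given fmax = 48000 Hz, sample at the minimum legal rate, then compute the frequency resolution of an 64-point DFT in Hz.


Step 1 — Nyquist sampling rate:
fs = 2 * fmax = 2 * 48000 = 96000 Hz

Step 2 — DFT bin spacing:
df = fs / N = 96000 / 64 = 1500.0 Hz

1500.0 Hz


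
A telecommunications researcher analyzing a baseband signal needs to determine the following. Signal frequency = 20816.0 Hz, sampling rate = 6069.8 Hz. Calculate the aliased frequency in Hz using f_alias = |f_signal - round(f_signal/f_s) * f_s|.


Compute the nearest integer multiple of fs to the signal:
n = round(20816.0 / 6069.8) = 3
f_alias = |20816.0 - 3 * 6069.8|
        = |20816.0 - 18209.4|
        = 2606.6 Hz

2606.6


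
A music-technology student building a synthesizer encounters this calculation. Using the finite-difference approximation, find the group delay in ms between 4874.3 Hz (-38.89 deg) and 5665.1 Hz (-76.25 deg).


Group delay from phase difference:
tau = -d(phi)/d(omega)
d(phi) = -37.36 deg = -0.652055 rad
d(omega) = 2*pi*(5665.1 - 4874.3) = 4968.7429 rad/s
tau = -(-0.652055) / 4968.7429
    = 0.1312 ms

0.1312 ms


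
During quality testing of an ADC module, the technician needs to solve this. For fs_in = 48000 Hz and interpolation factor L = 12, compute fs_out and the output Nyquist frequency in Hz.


Step 1 — output sample rate after interpolation by L:
fs_out = L * fs_in = 12 * 48000 = 576000 Hz

Step 2 — Nyquist frequency of the output stream:
f_Nyq = fs_out / 2 = 576000 / 2 = 288000.0 Hz

fs_out = 576000 Hz; f_Nyquist = 288000.0 Hz


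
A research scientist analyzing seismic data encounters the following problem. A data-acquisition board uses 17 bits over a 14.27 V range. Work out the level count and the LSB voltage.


Step 1 — number of quantization levels:
L = 2^N = 2^17 = 131072

Step 2 — LSB step size:
delta = Vfs / L
      = 14.27 / 131072
      = 0.00010887 V

Levels = 131072; step size = 0.00010887 V


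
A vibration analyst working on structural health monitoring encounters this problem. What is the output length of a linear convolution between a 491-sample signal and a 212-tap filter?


Linear convolution output length:
L = N + M - 1
  = 491 + 212 - 1
  = 702 samples

702


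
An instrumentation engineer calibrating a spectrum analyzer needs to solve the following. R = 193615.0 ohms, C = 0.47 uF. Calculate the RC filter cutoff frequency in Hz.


Cutoff frequency of a first-order RC filter:
fc = 1 / (2 * pi * R * C)
C = 0.47 uF = 4.7e-07 F
fc = 1 / (2 * pi * 193615.0 * 4.7e-07)
   = 1 / 0.5717638939273
   = 1.748974 Hz

1.748974 Hz


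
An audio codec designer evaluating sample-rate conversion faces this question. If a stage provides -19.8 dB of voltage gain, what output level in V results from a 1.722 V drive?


Output voltage from dB gain:
V_out = V_in * 10^(gain_dB / 20)
      = 1.722 * 10^(-19.8 / 20)
      = 1.722 * 0.102329
      = 0.1762 V

0.1762 V


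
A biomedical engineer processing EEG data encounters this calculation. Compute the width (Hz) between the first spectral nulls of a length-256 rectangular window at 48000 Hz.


Main lobe width for a rectangular window:
Width = 2 * fs / N
      = 2 * 48000 / 256
      = 96000 / 256
      = 375.0 Hz

375.0 Hz


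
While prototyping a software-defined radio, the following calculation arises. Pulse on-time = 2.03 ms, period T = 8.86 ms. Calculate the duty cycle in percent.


Duty cycle as a percentage:
DC = (t_on / T) * 100
   = (2.03 / 8.86) * 100
   = 0.22912 * 100
   = 22.91 %

22.91 %


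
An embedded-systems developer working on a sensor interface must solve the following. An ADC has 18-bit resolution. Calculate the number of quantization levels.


Number of quantization levels = 2^N
= 2^18
= 262144

262144


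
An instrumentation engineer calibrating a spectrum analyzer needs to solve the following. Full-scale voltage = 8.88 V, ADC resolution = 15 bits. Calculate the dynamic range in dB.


Dynamic range from full-scale to LSB:
V_min = V_max / 2^bits = 8.88 / 2^15
DR = 20 * log10(V_max / V_min)
   = 20 * log10(2^15)
   = 20 * 15 * log10(2)
   = 90.31 dB

90.31 dB


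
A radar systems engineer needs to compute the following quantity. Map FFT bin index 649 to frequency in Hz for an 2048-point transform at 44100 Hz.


Frequency of DFT bin k:
f_k = k * fs / N
    = 649 * 44100 / 2048
    = 28620900 / 2048
    = 13975.049 Hz

13975.049 Hz


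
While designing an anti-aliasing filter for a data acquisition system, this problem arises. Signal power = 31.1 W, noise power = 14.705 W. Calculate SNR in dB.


SNR in decibels:
SNR = 10 * log10(Ps / Pn)
    = 10 * log10(31.1 / 14.705)
    = 10 * log10(2.1149)
    = 10 * 0.3253
    = 3.25 dB

3.25 dB


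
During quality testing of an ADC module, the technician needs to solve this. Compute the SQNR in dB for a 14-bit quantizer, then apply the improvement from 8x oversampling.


Step 1 — baseline SQNR at Nyquist:
SQNR_base = 6.02*N + 1.76
          = 6.02*14 + 1.76
          = 86.04 dB

Step 2 — oversampling processing gain:
G = 10*log10(OSR) = 10*log10(8) = 9.03 dB

Step 3 — total:
SQNR_total = 86.04 + 9.03 = 95.07 dB

Base SQNR = 86.04 dB; oversampled SQNR = 95.07 dB


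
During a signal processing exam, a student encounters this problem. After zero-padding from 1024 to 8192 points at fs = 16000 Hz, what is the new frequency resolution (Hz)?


Frequency resolution after zero-padding:
N_padded = 1024 * 8 = 8192
df = fs / N_padded
   = 16000 / 8192
   = 1.9531 Hz

1.9531 Hz


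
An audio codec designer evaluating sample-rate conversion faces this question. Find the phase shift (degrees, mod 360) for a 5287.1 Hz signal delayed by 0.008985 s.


Phase shift from frequency and time delay:
phi = 360 * f * t_delay
    = 360 * 5287.1 * 0.008985
    = 17101.65 degrees
    mod 360 = 181.65 degrees

181.65 degrees


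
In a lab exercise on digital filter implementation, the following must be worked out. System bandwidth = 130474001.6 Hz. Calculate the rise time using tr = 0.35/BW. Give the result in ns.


Rise time from bandwidth relationship:
tr = 0.35 / BW
   = 0.35 / 130474001.6
   = 2.682526754e-09 s
   = 2.6825 ns

2.6825 ns


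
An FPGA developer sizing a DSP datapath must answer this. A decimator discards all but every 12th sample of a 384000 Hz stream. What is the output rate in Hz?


Decimation reduces the sample rate:
fs_out = fs_in / M
       = 384000 / 12
       = 32000.0 Hz

32000.0 Hz


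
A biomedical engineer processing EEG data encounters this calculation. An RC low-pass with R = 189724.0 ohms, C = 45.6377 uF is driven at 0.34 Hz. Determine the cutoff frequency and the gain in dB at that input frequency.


Step 1 — cutoff frequency:
fc = 1 / (2*pi*R*C)
C = 45.6377 uF = 4.56377e-05 F
fc = 1 / (2*pi*189724.0*4.56377e-05)
   = 0.0183812 Hz

Step 2 — magnitude at f = 0.34 Hz:
|H(f)| = 1 / sqrt(1 + (f/fc)^2)
f/fc = 0.34 / 0.0183812 = 18.49716
|H| = 1 / sqrt(1 + 342.144928) = 0.0539835
|H|_dB = 20*log10(0.0539835) = -25.35 dB

fc = 0.0183812 Hz; |H(0.34 Hz)| = -25.35 dB


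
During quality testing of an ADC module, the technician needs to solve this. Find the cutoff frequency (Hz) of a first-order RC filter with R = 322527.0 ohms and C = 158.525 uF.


Cutoff frequency of a first-order RC filter:
fc = 1 / (2 * pi * R * C)
C = 158.525 uF = 0.000158525 F
fc = 1 / (2 * pi * 322527.0 * 0.000158525)
   = 1 / 321.25042227233
   = 0.003113 Hz

0.003113 Hz


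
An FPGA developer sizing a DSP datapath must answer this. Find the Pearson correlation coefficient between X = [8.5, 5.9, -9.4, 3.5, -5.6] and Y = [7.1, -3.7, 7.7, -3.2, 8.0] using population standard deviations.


Pearson correlation coefficient (population):
r = cov(X,Y) / (std(X) * std(Y))
Mean X = 0.58, Mean Y = 3.18
Cov(X,Y) = -19.8164
Std(X) = 6.889819, Std(Y) = 5.423431
r = -0.5303

-0.5303


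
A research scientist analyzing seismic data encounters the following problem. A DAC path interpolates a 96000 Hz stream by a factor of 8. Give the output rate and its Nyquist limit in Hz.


Step 1 — output sample rate after interpolation by L:
fs_out = L * fs_in = 8 * 96000 = 768000 Hz

Step 2 — Nyquist frequency of the output stream:
f_Nyq = fs_out / 2 = 768000 / 2 = 384000.0 Hz

fs_out = 768000 Hz; f_Nyquist = 384000.0 Hz


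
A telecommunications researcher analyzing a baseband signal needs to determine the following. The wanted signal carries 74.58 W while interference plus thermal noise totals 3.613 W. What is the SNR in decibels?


SNR in decibels:
SNR = 10 * log10(Ps / Pn)
    = 10 * log10(74.58 / 3.613)
    = 10 * log10(20.6421)
    = 10 * 1.3148
    = 13.15 dB

13.15 dB


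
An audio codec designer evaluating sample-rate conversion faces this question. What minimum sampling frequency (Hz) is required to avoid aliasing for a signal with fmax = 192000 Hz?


The Nyquist rate is twice the maximum frequency component.
fs_min = 2 * fmax
      = 2 * 192000
      = 384000 Hz

384000


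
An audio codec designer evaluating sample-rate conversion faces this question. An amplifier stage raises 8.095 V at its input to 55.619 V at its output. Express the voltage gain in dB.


Voltage gain in dB:
G = 20 * log10(Vout / Vin)
  = 20 * log10(55.619 / 8.095)
  = 20 * log10(6.870784)
  = 20 * 0.837006
  = 16.74 dB

16.74 dB


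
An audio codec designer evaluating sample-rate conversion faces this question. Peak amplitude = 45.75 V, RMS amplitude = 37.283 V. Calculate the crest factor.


Crest factor is the ratio of peak to RMS:
CF = V_peak / V_rms
   = 45.75 / 37.283
   = 1.2271

1.2271


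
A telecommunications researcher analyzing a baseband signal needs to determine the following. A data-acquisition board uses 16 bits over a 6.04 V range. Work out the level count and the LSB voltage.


Step 1 — number of quantization levels:
L = 2^N = 2^16 = 65536

Step 2 — LSB step size:
delta = Vfs / L
      = 6.04 / 65536
      = 9.216e-05 V

Levels = 65536; step size = 9.216e-05 V


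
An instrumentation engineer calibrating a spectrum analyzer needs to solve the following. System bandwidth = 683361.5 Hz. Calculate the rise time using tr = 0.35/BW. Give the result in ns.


Rise time from bandwidth relationship:
tr = 0.35 / BW
   = 0.35 / 683361.5
   = 5.121740104e-07 s
   = 512.174 ns

512.174 ns


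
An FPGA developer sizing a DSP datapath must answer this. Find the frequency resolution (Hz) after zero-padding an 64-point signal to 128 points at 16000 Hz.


Frequency resolution after zero-padding:
N_padded = 64 * 2 = 128
df = fs / N_padded
   = 16000 / 128
   = 125.0 Hz

125.0 Hz


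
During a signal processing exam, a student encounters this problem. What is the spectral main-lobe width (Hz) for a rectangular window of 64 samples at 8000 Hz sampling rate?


Main lobe width for a rectangular window:
Width = 2 * fs / N
      = 2 * 8000 / 64
      = 16000 / 64
      = 250.0 Hz

250.0 Hz


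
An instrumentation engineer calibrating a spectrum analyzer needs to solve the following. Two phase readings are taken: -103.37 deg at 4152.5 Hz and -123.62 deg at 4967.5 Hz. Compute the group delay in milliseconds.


Group delay from phase difference:
tau = -d(phi)/d(omega)
d(phi) = -20.25 deg = -0.353429 rad
d(omega) = 2*pi*(4967.5 - 4152.5) = 5120.796 rad/s
tau = -(-0.353429) / 5120.796
    = 0.069 ms

0.069 ms


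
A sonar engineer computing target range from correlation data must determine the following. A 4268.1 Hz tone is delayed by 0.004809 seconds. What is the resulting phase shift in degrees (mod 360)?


Phase shift from frequency and time delay:
phi = 360 * f * t_delay
    = 360 * 4268.1 * 0.004809
    = 7389.11 degrees
    mod 360 = 189.11 degrees

189.11 degrees


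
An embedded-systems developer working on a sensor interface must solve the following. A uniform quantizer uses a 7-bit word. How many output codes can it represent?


Number of quantization levels = 2^N
= 2^7
= 128

128


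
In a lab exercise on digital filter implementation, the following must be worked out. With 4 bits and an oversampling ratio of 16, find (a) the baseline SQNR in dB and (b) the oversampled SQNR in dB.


Step 1 — baseline SQNR at Nyquist:
SQNR_base = 6.02*N + 1.76
          = 6.02*4 + 1.76
          = 25.84 dB

Step 2 — oversampling processing gain:
G = 10*log10(OSR) = 10*log10(16) = 12.04 dB

Step 3 — total:
SQNR_total = 25.84 + 12.04 = 37.88 dB

Base SQNR = 25.84 dB; oversampled SQNR = 37.88 dB


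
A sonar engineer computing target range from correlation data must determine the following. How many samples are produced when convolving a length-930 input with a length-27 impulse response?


Linear convolution output length:
L = N + M - 1
  = 930 + 27 - 1
  = 956 samples

956


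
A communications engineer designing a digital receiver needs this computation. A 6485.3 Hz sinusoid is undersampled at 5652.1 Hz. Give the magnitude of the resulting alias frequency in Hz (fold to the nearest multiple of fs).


Compute the nearest integer multiple of fs to the signal:
n = round(6485.3 / 5652.1) = 1
f_alias = |6485.3 - 1 * 5652.1|
        = |6485.3 - 5652.1|
        = 833.2 Hz

833.2


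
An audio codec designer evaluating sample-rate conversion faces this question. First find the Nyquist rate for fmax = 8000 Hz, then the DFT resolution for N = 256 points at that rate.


Step 1 — Nyquist sampling rate:
fs = 2 * fmax = 2 * 8000 = 16000 Hz

Step 2 — DFT bin spacing:
df = fs / N = 16000 / 256 = 62.5 Hz

62.5 Hz


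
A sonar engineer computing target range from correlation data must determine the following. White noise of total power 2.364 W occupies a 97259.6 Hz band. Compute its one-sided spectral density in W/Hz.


Power spectral density:
PSD = P / BW
    = 2.364 / 97259.6
    = 2.431e-05 W/Hz

2.431e-05 W/Hz


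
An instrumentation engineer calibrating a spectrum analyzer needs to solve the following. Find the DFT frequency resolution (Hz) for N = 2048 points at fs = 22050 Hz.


DFT frequency resolution:
df = fs / N
   = 22050 / 2048
   = 10.7666 Hz

10.7666 Hz


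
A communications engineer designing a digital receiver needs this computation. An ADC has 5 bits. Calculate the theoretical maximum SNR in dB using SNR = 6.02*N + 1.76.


Theoretical SNR for a full-scale sinusoid:
SNR = 6.02 * N + 1.76
    = 6.02 * 5 + 1.76
    = 30.1 + 1.76
    = 31.86 dB

31.86 dB


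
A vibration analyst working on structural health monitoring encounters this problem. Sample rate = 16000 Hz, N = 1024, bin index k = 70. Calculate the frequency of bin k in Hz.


Frequency of DFT bin k:
f_k = k * fs / N
    = 70 * 16000 / 1024
    = 1120000 / 1024
    = 1093.75 Hz

1093.75 Hz


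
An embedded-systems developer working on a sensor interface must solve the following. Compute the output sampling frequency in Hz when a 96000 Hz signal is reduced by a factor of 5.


Decimation reduces the sample rate:
fs_out = fs_in / M
       = 96000 / 5
       = 19200.0 Hz

19200.0 Hz


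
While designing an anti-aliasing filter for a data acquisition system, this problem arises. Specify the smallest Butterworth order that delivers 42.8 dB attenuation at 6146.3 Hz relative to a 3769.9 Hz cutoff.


Butterworth filter order formula:
n = log10(10^(A/10) - 1) / (2 * log10(f_stop/f_pass))
10^(42.8/10) - 1 = 19053.6072
f_stop/f_pass = 6146.3 / 3769.9 = 1.6304
n = 10.0808 -> ceil = 11

11


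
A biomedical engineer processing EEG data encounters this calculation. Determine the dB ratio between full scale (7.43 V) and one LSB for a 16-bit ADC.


Dynamic range from full-scale to LSB:
V_min = V_max / 2^bits = 7.43 / 2^16
DR = 20 * log10(V_max / V_min)
   = 20 * log10(2^16)
   = 20 * 16 * log10(2)
   = 96.33 dB

96.33 dB


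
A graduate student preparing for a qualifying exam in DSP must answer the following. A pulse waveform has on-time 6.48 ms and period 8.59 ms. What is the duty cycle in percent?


Duty cycle as a percentage:
DC = (t_on / T) * 100
   = (6.48 / 8.59) * 100
   = 0.754366 * 100
   = 75.44 %

75.44 %


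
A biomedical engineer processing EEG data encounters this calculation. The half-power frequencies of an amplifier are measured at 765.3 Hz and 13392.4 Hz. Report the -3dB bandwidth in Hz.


Bandwidth is the difference of -3dB frequencies:
BW = f_high - f_low
   = 13392.4 - 765.3
   = 12627.1 Hz

12627.1 Hz


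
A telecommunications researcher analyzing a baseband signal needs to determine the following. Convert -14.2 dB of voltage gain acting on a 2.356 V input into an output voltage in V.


Output voltage from dB gain:
V_out = V_in * 10^(gain_dB / 20)
      = 2.356 * 10^(-14.2 / 20)
      = 2.356 * 0.194984
      = 0.4594 V

0.4594 V


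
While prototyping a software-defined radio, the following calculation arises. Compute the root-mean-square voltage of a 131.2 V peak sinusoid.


RMS voltage for a sinusoidal waveform:
V_rms = V_peak / sqrt(2)
      = 131.2 / 1.414214
      = 92.772 V

92.772 V
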